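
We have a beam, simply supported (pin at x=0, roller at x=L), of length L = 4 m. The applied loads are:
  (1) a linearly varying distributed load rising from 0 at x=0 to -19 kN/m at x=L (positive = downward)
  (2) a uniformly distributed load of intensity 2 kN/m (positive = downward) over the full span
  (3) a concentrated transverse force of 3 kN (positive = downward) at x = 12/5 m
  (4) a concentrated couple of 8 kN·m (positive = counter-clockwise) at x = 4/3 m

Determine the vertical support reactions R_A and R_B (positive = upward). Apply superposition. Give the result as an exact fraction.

R_A = -82/15 kN, R_B = -323/15 kN

Load 1 — triangular load w₀=-19 kN/m (0→w₀ over full span):
  R_A = w₀L/6 = (-19)·4/6 = -38/3 kN
  R_B = w₀L/3 = (-19)·4/3 = -76/3 kN
Load 2 — uniform load w=2 kN/m over full span:
  R_A = wL/2 = 2·4/2 = 4 kN
  R_B = wL/2 = 2·4/2 = 4 kN
Load 3 — point force P=3 kN at a=12/5 m (b=L-a=8/5):
  R_A = Pb/L = 3·(8/5)/4 = 6/5 kN
  R_B = Pa/L = 3·(12/5)/4 = 9/5 kN
Load 4 — applied couple M₀=8 kN·m at a=4/3 m (b=L-a=8/3):
  R_A = M₀/L = 8/4 = 2 kN
  R_B = -M₀/L = -8/4 = -2 kN
Superposition: R_A = -82/15 kN, R_B = -323/15 kN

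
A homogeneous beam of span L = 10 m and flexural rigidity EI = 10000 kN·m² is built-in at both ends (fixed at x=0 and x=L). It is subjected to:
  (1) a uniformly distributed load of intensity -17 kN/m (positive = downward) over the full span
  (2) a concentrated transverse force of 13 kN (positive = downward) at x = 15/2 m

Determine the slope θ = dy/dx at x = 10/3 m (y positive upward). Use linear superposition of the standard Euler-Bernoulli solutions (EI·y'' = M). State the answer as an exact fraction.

θ(10/3) = 1243/129600 rad

Load 1 — uniform load w=-17 kN/m over full span:
  θ_1 = -wx(L-x)(L-2x)/(12EI) = -(-17)·(10/3)·(10-(10/3))·(10-2·(10/3))/(12·10000) = 17/1620 rad
Load 2 — point force P=13 kN at a=15/2 m (b=L-a=5/2):
  θ_2 = -Pb²x(2aL-(3a+b)x)/(2L³EI)  [x≤a] = -13·(5/2)²·(10/3)·(2·(15/2)·10-(3·(15/2)+(5/2))·(10/3))/(2·10³·10000) = -13/14400 rad
Superposition: θ = Σ θ_i = 1243/129600 rad ≈ 0.009591 rad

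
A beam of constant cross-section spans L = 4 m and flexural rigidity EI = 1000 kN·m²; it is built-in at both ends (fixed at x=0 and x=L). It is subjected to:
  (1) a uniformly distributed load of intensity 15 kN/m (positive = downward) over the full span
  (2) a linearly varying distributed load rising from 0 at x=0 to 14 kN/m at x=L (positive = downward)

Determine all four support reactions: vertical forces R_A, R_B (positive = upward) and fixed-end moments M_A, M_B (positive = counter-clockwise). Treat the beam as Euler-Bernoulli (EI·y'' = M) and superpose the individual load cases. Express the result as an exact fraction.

Load 1 — uniform load w=15 kN/m over full span:
  R_A = wL/2 = 15·4/2 = 30 kN
  M_A = wL²/12 = 15·4²/12 = 20 kN·m
  R_B = wL/2 = 15·4/2 = 30 kN
  M_B = -wL²/12 = -15·4²/12 = -20 kN·m
Load 2 — triangular load w₀=14 kN/m (0→w₀ over full span):
  R_A = 3w₀L/20 = 3·14·4/20 = 42/5 kN
  M_A = w₀L²/30 = 14·4²/30 = 112/15 kN·m
  R_B = 7w₀L/20 = 7·14·4/20 = 98/5 kN
  M_B = -w₀L²/20 = -14·4²/20 = -56/5 kN·m
Superposition: R_A = 192/5 kN, M_A = 412/15 kN·m, R_B = 248/5 kN, M_B = -156/5 kN·m

R_A = 192/5 kN, M_A = 412/15 kN·m, R_B = 248/5 kN, M_B = -156/5 kN·m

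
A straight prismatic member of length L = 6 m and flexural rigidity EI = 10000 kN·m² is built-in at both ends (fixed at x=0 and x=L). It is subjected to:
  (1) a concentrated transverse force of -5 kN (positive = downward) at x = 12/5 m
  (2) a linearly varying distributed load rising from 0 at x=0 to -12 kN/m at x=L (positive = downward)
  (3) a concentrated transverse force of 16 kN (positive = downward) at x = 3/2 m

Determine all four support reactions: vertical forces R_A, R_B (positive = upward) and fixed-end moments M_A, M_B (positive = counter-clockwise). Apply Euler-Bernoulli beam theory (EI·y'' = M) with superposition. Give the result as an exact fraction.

R_A = -27/50 kN, M_A = -261/50 kN·m, R_B = -1223/50 kN, M_B = 999/50 kN·m

Load 1 — point force P=-5 kN at a=12/5 m (b=L-a=18/5):
  R_A = Pb²(3a+b)/L³ = (-5)·(18/5)²·(3·(12/5)+(18/5))/6³ = -81/25 kN
  M_A = Pab²/L² = (-5)·(12/5)·(18/5)²/6² = -108/25 kN·m
  R_B = Pa²(a+3b)/L³ = (-5)·(12/5)²·((12/5)+3·(18/5))/6³ = -44/25 kN
  M_B = -Pa²b/L² = -(-5)·(12/5)²·(18/5)/6² = 72/25 kN·m
Load 2 — triangular load w₀=-12 kN/m (0→w₀ over full span):
  R_A = 3w₀L/20 = 3·(-12)·6/20 = -54/5 kN
  M_A = w₀L²/30 = (-12)·6²/30 = -72/5 kN·m
  R_B = 7w₀L/20 = 7·(-12)·6/20 = -126/5 kN
  M_B = -w₀L²/20 = -(-12)·6²/20 = 108/5 kN·m
Load 3 — point force P=16 kN at a=3/2 m (b=L-a=9/2):
  R_A = Pb²(3a+b)/L³ = 16·(9/2)²·(3·(3/2)+(9/2))/6³ = 27/2 kN
  M_A = Pab²/L² = 16·(3/2)·(9/2)²/6² = 27/2 kN·m
  R_B = Pa²(a+3b)/L³ = 16·(3/2)²·((3/2)+3·(9/2))/6³ = 5/2 kN
  M_B = -Pa²b/L² = -16·(3/2)²·(9/2)/6² = -9/2 kN·m
Superposition: R_A = -27/50 kN, M_A = -261/50 kN·m, R_B = -1223/50 kN, M_B = 999/50 kN·m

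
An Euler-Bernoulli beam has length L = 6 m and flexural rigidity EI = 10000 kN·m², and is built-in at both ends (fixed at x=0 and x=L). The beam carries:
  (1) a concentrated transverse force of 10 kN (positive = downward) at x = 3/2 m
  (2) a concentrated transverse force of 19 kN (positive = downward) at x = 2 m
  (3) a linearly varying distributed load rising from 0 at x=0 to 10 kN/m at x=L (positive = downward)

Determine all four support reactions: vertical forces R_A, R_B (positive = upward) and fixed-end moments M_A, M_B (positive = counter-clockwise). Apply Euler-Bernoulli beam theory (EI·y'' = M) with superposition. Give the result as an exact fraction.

Load 1 — point force P=10 kN at a=3/2 m (b=L-a=9/2):
  R_A = Pb²(3a+b)/L³ = 10·(9/2)²·(3·(3/2)+(9/2))/6³ = 135/16 kN
  M_A = Pab²/L² = 10·(3/2)·(9/2)²/6² = 135/16 kN·m
  R_B = Pa²(a+3b)/L³ = 10·(3/2)²·((3/2)+3·(9/2))/6³ = 25/16 kN
  M_B = -Pa²b/L² = -10·(3/2)²·(9/2)/6² = -45/16 kN·m
Load 2 — point force P=19 kN at a=2 m (b=L-a=4):
  R_A = Pb²(3a+b)/L³ = 19·4²·(3·2+4)/6³ = 380/27 kN
  M_A = Pab²/L² = 19·2·4²/6² = 152/9 kN·m
  R_B = Pa²(a+3b)/L³ = 19·2²·(2+3·4)/6³ = 133/27 kN
  M_B = -Pa²b/L² = -19·2²·4/6² = -76/9 kN·m
Load 3 — triangular load w₀=10 kN/m (0→w₀ over full span):
  R_A = 3w₀L/20 = 3·10·6/20 = 9 kN
  M_A = w₀L²/30 = 10·6²/30 = 12 kN·m
  R_B = 7w₀L/20 = 7·10·6/20 = 21 kN
  M_B = -w₀L²/20 = -10·6²/20 = -18 kN·m
Superposition: R_A = 13613/432 kN, M_A = 5375/144 kN·m, R_B = 11875/432 kN, M_B = -4213/144 kN·m

R_A = 13613/432 kN, M_A = 5375/144 kN·m, R_B = 11875/432 kN, M_B = -4213/144 kN·m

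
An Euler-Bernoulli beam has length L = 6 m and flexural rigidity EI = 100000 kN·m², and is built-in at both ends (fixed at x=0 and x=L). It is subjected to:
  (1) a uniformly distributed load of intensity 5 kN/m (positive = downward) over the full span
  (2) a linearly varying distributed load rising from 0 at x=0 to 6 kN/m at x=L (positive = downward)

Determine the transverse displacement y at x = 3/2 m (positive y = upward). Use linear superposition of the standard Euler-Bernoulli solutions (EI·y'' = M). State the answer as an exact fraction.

Load 1 — uniform load w=5 kN/m over full span:
  y_1 = -wx²(L-x)²/(24EI) = -5·(3/2)²·(6-(3/2))²/(24·100000) = -243/2560000 m
Load 2 — triangular load w₀=6 kN/m (0→w₀ over full span):
  y_2 = -w₀x²(L-x)²(x+2L)/(120LEI) = -6·(3/2)²·(6-(3/2))²·((3/2)+2·6)/(120·6·100000) = -6561/128000000 m
Superposition: y = Σ y_i = -18711/128000000 m ≈ -0.000146 m

y(3/2) = -18711/128000000 m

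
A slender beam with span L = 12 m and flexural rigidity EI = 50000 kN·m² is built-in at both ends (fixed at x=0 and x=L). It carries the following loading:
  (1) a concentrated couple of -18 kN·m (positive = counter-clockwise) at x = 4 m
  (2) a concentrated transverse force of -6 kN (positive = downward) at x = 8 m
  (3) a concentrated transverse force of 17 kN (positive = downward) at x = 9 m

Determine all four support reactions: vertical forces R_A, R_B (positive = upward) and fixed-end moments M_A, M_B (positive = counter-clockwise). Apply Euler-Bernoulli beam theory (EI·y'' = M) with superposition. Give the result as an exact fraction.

Load 1 — applied couple M₀=-18 kN·m at a=4 m (b=L-a=8):
  R_A = 6M₀ab/L³ = 6·(-18)·4·8/12³ = -2 kN
  M_A = M₀b(2a-b)/L² = (-18)·8·(2·4-8)/12² = 0 kN·m
  R_B = -6M₀ab/L³ = -6·(-18)·4·8/12³ = 2 kN
  M_B = M₀a(2b-a)/L² = (-18)·4·(2·8-4)/12² = -6 kN·m
Load 2 — point force P=-6 kN at a=8 m (b=L-a=4):
  R_A = Pb²(3a+b)/L³ = (-6)·4²·(3·8+4)/12³ = -14/9 kN
  M_A = Pab²/L² = (-6)·8·4²/12² = -16/3 kN·m
  R_B = Pa²(a+3b)/L³ = (-6)·8²·(8+3·4)/12³ = -40/9 kN
  M_B = -Pa²b/L² = -(-6)·8²·4/12² = 32/3 kN·m
Load 3 — point force P=17 kN at a=9 m (b=L-a=3):
  R_A = Pb²(3a+b)/L³ = 17·3²·(3·9+3)/12³ = 85/32 kN
  M_A = Pab²/L² = 17·9·3²/12² = 153/16 kN·m
  R_B = Pa²(a+3b)/L³ = 17·9²·(9+3·3)/12³ = 459/32 kN
  M_B = -Pa²b/L² = -17·9²·3/12² = -459/16 kN·m
Superposition: R_A = -259/288 kN, M_A = 203/48 kN·m, R_B = 3427/288 kN, M_B = -1153/48 kN·m

R_A = -259/288 kN, M_A = 203/48 kN·m, R_B = 3427/288 kN, M_B = -1153/48 kN·m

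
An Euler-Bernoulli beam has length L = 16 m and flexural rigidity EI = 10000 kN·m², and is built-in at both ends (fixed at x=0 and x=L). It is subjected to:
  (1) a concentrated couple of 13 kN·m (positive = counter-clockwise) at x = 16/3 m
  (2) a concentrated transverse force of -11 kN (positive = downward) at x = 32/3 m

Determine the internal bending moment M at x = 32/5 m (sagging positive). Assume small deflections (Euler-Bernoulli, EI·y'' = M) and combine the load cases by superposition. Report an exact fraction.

Load 1 — applied couple M₀=13 kN·m at a=16/3 m (b=L-a=32/3):
  M_1 = R_Ax - M_A - M₀  [x>a] with R_A=13/12, M_A=0 = (13/12)·(32/5) - 0 - 13 = -91/15 kN·m
Load 2 — point force P=-11 kN at a=32/3 m (b=L-a=16/3):
  M_2 = Pb²(3a+b)x/L³ - Pab²/L²  [x≤a] = (-11)·(16/3)²·(3·(32/3)+(16/3))·(32/5)/16³ - (-11)·(32/3)·(16/3)²/16² = -704/135 kN·m
Superposition: M = Σ M_i = -1523/135 kN·m ≈ -11.281481 kN·m

M(32/5) = -1523/135 kN·m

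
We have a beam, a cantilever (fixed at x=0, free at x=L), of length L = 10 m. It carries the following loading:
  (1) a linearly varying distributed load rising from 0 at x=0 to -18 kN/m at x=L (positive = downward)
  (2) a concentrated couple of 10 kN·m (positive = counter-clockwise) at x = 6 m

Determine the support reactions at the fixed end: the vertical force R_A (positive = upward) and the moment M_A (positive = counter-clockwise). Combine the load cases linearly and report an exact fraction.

Load 1 — triangular load w₀=-18 kN/m (0→w₀ over full span):
  R_A = w₀L/2 = (-18)·10/2 = -90 kN
  M_A = w₀L²/3 = (-18)·10²/3 = -600 kN·m
Load 2 — applied couple M₀=10 kN·m at a=6 m (b=L-a=4):
  R_A = 0 kN
  M_A = -M₀ = -10 kN·m
Superposition: R_A = -90 kN, M_A = -610 kN·m

R_A = -90 kN, M_A = -610 kN·m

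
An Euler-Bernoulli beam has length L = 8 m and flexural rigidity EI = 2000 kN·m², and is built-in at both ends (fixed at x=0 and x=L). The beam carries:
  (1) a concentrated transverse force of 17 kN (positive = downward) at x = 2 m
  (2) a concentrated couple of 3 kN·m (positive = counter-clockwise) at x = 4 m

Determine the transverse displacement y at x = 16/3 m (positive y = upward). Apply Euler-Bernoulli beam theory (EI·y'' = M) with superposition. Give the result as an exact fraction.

Load 1 — point force P=17 kN at a=2 m (b=L-a=6):
  y_1 = -Pa²(L-x)²(3bL-(3b+a)(L-x))/(6L³EI)  [x>a] = -17·2²·(8-(16/3))²·(3·6·8-(3·6+2)·(8-(16/3)))/(6·8³·2000) = -289/40500 m
Load 2 — applied couple M₀=3 kN·m at a=4 m (b=L-a=4):
  y_2 = (R_Ax³/6 - M_Ax²/2 - M₀(x-a)²/2)/EI  [x>a] with R_A=9/16, M_A=3/4 = ((9/16)·(16/3)³/6 - (3/4)·(16/3)²/2 - 3·((16/3)-4)²/2)/2000 = 1/2250 m
Superposition: y = Σ y_i = -271/40500 m ≈ -0.006691 m

y(16/3) = -271/40500 m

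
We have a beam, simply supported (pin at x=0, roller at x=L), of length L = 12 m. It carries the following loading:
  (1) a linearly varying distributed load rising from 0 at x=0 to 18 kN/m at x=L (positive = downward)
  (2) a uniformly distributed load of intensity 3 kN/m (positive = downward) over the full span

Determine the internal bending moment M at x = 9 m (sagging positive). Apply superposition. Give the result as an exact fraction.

M(9) = 729/4 kN·m

Load 1 — triangular load w₀=18 kN/m (0→w₀ over full span):
  M_1 = w₀Lx/6 - w₀x³/(6L) = 18·12·9/6 - 18·9³/(6·12) = 567/4 kN·m
Load 2 — uniform load w=3 kN/m over full span:
  M_2 = wx(L-x)/2 = 3·9·(12-9)/2 = 81/2 kN·m
Superposition: M = Σ M_i = 729/4 kN·m ≈ 182.250000 kN·m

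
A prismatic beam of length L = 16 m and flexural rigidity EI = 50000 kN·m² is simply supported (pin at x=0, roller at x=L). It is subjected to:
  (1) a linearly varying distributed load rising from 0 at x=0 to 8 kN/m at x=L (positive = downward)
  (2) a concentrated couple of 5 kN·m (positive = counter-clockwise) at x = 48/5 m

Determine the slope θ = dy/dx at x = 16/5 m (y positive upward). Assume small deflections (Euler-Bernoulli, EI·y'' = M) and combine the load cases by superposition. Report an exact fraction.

θ(16/5) = -188243/17578125 rad

Load 1 — triangular load w₀=8 kN/m (0→w₀ over full span):
  θ_1 = -w₀(7L⁴-30L²x²+15x⁴)/(360LEI) = -8·(7·16⁴-30·16²·(16/5)²+15·(16/5)⁴)/(360·16·50000) = -186368/17578125 rad
Load 2 — applied couple M₀=5 kN·m at a=48/5 m (b=L-a=32/5):
  θ_2 = (M₀x²/(2L)+C₁)/EI  [x≤a] with C₁=M₀(3b²-L²)/(6L)=-104/15 = (5·(16/5)²/(2·16)+(-104/15))/50000 = -1/9375 rad
Superposition: θ = Σ θ_i = -188243/17578125 rad ≈ -0.010709 rad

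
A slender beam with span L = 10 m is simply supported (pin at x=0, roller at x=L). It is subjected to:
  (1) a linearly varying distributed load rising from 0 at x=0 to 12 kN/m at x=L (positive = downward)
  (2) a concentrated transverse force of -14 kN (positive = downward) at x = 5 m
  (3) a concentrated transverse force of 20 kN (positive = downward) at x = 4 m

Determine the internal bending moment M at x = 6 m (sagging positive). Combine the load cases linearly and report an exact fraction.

M(6) = 404/5 kN·m

Load 1 — triangular load w₀=12 kN/m (0→w₀ over full span):
  M_1 = w₀Lx/6 - w₀x³/(6L) = 12·10·6/6 - 12·6³/(6·10) = 384/5 kN·m
Load 2 — point force P=-14 kN at a=5 m (b=L-a=5):
  M_2 = Pa(L-x)/L  [x>a] = (-14)·5·(10-6)/10 = -28 kN·m
Load 3 — point force P=20 kN at a=4 m (b=L-a=6):
  M_3 = Pa(L-x)/L  [x>a] = 20·4·(10-6)/10 = 32 kN·m
Superposition: M = Σ M_i = 404/5 kN·m ≈ 80.800000 kN·m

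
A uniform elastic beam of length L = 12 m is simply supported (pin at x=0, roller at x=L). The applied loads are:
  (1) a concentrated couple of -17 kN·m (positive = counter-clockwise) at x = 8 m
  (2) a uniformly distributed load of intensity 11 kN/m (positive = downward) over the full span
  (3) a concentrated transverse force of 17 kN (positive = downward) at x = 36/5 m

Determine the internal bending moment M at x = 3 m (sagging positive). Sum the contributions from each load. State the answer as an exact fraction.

M(3) = 3293/20 kN·m

Load 1 — applied couple M₀=-17 kN·m at a=8 m (b=L-a=4):
  M_1 = M₀x/L  [x≤a] = (-17)·3/12 = -17/4 kN·m
Load 2 — uniform load w=11 kN/m over full span:
  M_2 = wx(L-x)/2 = 11·3·(12-3)/2 = 297/2 kN·m
Load 3 — point force P=17 kN at a=36/5 m (b=L-a=24/5):
  M_3 = Pbx/L  [x≤a] = 17·(24/5)·3/12 = 102/5 kN·m
Superposition: M = Σ M_i = 3293/20 kN·m ≈ 164.650000 kN·m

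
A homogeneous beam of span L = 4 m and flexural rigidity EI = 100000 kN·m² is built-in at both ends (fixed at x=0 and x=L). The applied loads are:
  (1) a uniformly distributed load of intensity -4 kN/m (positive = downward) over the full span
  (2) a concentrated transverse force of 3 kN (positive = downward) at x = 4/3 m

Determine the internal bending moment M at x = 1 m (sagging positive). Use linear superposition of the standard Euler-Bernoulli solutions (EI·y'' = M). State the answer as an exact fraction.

M(1) = -2/9 kN·m

Load 1 — uniform load w=-4 kN/m over full span:
  M_1 = wLx/2 - wL²/12 - wx²/2 = (-4)·4·1/2 - (-4)·4²/12 - (-4)·1²/2 = -2/3 kN·m
Load 2 — point force P=3 kN at a=4/3 m (b=L-a=8/3):
  M_2 = Pb²(3a+b)x/L³ - Pab²/L²  [x≤a] = 3·(8/3)²·(3·(4/3)+(8/3))·1/4³ - 3·(4/3)·(8/3)²/4² = 4/9 kN·m
Superposition: M = Σ M_i = -2/9 kN·m ≈ -0.222222 kN·m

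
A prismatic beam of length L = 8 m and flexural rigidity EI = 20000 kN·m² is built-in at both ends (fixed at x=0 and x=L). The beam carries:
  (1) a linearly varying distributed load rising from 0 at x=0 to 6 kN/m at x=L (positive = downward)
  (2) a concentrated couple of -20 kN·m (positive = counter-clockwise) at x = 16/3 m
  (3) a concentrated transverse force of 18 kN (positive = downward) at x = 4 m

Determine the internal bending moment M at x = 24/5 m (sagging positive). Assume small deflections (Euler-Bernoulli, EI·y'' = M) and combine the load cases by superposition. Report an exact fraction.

M(24/5) = 3526/375 kN·m

Load 1 — triangular load w₀=6 kN/m (0→w₀ over full span):
  M_1 = 3w₀Lx/20 - w₀L²/30 - w₀x³/(6L) = 3·6·8·(24/5)/20 - 6·8²/30 - 6·(24/5)³/(6·8) = 992/125 kN·m
Load 2 — applied couple M₀=-20 kN·m at a=16/3 m (b=L-a=8/3):
  M_2 = R_Ax - M_A  [x≤a] with R_A=-10/3, M_A=-20/3 = (-10/3)·(24/5) - (-20/3) = -28/3 kN·m
Load 3 — point force P=18 kN at a=4 m (b=L-a=4):
  M_3 = Pa²(a+3b)(L-x)/L³ - Pa²b/L²  [x>a] = 18·4²·(4+3·4)·(8-(24/5))/8³ - 18·4²·4/8² = 54/5 kN·m
Superposition: M = Σ M_i = 3526/375 kN·m ≈ 9.402667 kN·m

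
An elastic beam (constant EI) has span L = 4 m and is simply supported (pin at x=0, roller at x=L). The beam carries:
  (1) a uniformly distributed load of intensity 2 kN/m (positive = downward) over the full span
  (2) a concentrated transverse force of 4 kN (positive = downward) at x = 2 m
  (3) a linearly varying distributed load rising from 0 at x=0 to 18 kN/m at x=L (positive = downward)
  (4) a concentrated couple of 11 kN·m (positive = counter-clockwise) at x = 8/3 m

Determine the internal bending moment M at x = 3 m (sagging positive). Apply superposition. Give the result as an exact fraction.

Load 1 — uniform load w=2 kN/m over full span:
  M_1 = wx(L-x)/2 = 2·3·(4-3)/2 = 3 kN·m
Load 2 — point force P=4 kN at a=2 m (b=L-a=2):
  M_2 = Pa(L-x)/L  [x>a] = 4·2·(4-3)/4 = 2 kN·m
Load 3 — triangular load w₀=18 kN/m (0→w₀ over full span):
  M_3 = w₀Lx/6 - w₀x³/(6L) = 18·4·3/6 - 18·3³/(6·4) = 63/4 kN·m
Load 4 — applied couple M₀=11 kN·m at a=8/3 m (b=L-a=4/3):
  M_4 = M₀x/L - M₀  [x>a] = 11·3/4 - 11 = -11/4 kN·m
Superposition: M = Σ M_i = 18 kN·m ≈ 18.000000 kN·m

M(3) = 18 kN·m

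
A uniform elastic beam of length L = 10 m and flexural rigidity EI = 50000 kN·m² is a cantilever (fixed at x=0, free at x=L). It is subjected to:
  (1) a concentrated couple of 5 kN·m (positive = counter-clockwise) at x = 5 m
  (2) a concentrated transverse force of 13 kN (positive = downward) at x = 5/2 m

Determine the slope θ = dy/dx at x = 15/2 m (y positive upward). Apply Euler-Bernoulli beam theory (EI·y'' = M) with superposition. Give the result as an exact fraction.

Load 1 — applied couple M₀=5 kN·m at a=5 m (b=L-a=5):
  θ_1 = M₀a/EI  [x>a] = 5·5/50000 = 1/2000 rad
Load 2 — point force P=13 kN at a=5/2 m (b=L-a=15/2):
  θ_2 = -Pa²/(2EI)  [x>a] = -13·(5/2)²/(2·50000) = -13/16000 rad
Superposition: θ = Σ θ_i = -1/3200 rad ≈ -0.000313 rad

θ(15/2) = -1/3200 rad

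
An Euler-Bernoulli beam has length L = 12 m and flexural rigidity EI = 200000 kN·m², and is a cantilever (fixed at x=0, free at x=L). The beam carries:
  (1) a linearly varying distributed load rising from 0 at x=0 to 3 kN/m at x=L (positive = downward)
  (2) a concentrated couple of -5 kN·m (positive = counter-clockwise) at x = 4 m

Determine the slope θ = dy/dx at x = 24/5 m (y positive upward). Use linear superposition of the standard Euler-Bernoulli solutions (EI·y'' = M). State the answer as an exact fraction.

θ(24/5) = -79589/31250000 rad

Load 1 — triangular load w₀=3 kN/m (0→w₀ over full span):
  θ_1 = (w₀Lx²/4-w₀L²x/3-w₀x⁴/(24L))/EI = (3·12·(24/5)²/4-3·12²·(24/5)/3-3·(24/5)⁴/(24·12))/200000 = -4779/1953125 rad
Load 2 — applied couple M₀=-5 kN·m at a=4 m (b=L-a=8):
  θ_2 = M₀a/EI  [x>a] = (-5)·4/200000 = -1/10000 rad
Superposition: θ = Σ θ_i = -79589/31250000 rad ≈ -0.002547 rad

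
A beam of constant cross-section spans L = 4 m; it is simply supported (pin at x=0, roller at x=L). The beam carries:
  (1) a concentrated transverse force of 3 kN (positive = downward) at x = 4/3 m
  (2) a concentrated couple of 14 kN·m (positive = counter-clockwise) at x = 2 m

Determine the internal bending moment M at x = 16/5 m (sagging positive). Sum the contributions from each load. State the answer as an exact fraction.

Load 1 — point force P=3 kN at a=4/3 m (b=L-a=8/3):
  M_1 = Pa(L-x)/L  [x>a] = 3·(4/3)·(4-(16/5))/4 = 4/5 kN·m
Load 2 — applied couple M₀=14 kN·m at a=2 m (b=L-a=2):
  M_2 = M₀x/L - M₀  [x>a] = 14·(16/5)/4 - 14 = -14/5 kN·m
Superposition: M = Σ M_i = -2 kN·m ≈ -2.000000 kN·m

M(16/5) = -2 kN·m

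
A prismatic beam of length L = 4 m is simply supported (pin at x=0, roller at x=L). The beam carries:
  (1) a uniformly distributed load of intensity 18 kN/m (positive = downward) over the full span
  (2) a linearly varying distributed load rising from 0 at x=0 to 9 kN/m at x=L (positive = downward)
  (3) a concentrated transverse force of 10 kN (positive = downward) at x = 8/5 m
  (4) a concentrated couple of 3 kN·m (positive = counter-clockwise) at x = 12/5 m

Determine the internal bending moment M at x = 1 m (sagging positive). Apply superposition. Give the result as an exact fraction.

M(1) = 315/8 kN·m

Load 1 — uniform load w=18 kN/m over full span:
  M_1 = wx(L-x)/2 = 18·1·(4-1)/2 = 27 kN·m
Load 2 — triangular load w₀=9 kN/m (0→w₀ over full span):
  M_2 = w₀Lx/6 - w₀x³/(6L) = 9·4·1/6 - 9·1³/(6·4) = 45/8 kN·m
Load 3 — point force P=10 kN at a=8/5 m (b=L-a=12/5):
  M_3 = Pbx/L  [x≤a] = 10·(12/5)·1/4 = 6 kN·m
Load 4 — applied couple M₀=3 kN·m at a=12/5 m (b=L-a=8/5):
  M_4 = M₀x/L  [x≤a] = 3·1/4 = 3/4 kN·m
Superposition: M = Σ M_i = 315/8 kN·m ≈ 39.375000 kN·m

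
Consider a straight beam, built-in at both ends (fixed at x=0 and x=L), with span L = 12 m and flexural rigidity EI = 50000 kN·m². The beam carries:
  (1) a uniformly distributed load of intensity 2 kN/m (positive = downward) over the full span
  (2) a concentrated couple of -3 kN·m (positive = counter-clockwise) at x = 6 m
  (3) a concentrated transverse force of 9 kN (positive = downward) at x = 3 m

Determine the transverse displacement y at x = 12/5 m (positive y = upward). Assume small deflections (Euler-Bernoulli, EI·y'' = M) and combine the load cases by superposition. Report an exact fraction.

Load 1 — uniform load w=2 kN/m over full span:
  y_1 = -wx²(L-x)²/(24EI) = -2·(12/5)²·(12-(12/5))²/(24·50000) = -1728/1953125 m
Load 2 — applied couple M₀=-3 kN·m at a=6 m (b=L-a=6):
  y_2 = (R_Ax³/6 - M_Ax²/2)/EI  [x≤a] with R_A=-3/8, M_A=-3/4 = ((-3/8)·(12/5)³/6 - (-3/4)·(12/5)²/2)/50000 = 81/3125000 m
Load 3 — point force P=9 kN at a=3 m (b=L-a=9):
  y_3 = -Pb²x²(3aL-(3a+b)x)/(6L³EI)  [x≤a] = -9·9²·(12/5)²·(3·3·12-(3·3+9)·(12/5))/(6·12³·50000) = -6561/12500000 m
Superposition: y = Σ y_i = -86481/62500000 m ≈ -0.001384 m

y(12/5) = -86481/62500000 m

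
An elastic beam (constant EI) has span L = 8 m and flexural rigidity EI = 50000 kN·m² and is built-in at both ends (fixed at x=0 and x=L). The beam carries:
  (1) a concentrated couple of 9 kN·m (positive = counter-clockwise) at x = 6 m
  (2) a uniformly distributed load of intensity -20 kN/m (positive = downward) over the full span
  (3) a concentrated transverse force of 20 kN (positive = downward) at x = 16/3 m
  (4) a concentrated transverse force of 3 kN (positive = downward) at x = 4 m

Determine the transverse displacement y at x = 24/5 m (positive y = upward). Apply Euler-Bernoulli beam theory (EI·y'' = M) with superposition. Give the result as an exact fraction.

Load 1 — applied couple M₀=9 kN·m at a=6 m (b=L-a=2):
  y_1 = (R_Ax³/6 - M_Ax²/2)/EI  [x≤a] with R_A=81/64, M_A=45/16 = ((81/64)·(24/5)³/6 - (45/16)·(24/5)²/2)/50000 = -567/3125000 m
Load 2 — uniform load w=-20 kN/m over full span:
  y_2 = -wx²(L-x)²/(24EI) = -(-20)·(24/5)²·(8-(24/5))²/(24·50000) = 1536/390625 m
Load 3 — point force P=20 kN at a=16/3 m (b=L-a=8/3):
  y_3 = -Pb²x²(3aL-(3a+b)x)/(6L³EI)  [x≤a] = -20·(8/3)²·(24/5)²·(3·(16/3)·8-(3·(16/3)+(8/3))·(24/5))/(6·8³·50000) = -64/78125 m
Load 4 — point force P=3 kN at a=4 m (b=L-a=4):
  y_4 = -Pa²(L-x)²(3bL-(3b+a)(L-x))/(6L³EI)  [x>a] = -3·4²·(8-(24/5))²·(3·4·8-(3·4+4)·(8-(24/5)))/(6·8³·50000) = -56/390625 m
Superposition: y = Σ y_i = 8713/3125000 m ≈ 0.002788 m

y(24/5) = 8713/3125000 m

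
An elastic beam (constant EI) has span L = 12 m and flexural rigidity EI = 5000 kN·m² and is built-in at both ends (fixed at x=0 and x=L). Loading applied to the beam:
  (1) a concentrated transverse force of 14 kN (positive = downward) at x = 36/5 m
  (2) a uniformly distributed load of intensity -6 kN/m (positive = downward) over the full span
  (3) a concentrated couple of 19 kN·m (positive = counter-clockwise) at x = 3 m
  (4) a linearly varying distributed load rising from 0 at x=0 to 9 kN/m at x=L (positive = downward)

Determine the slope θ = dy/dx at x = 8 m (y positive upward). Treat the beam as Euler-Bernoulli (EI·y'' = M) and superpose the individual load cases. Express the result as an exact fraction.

θ(8) = -1127/1250000 rad

Load 1 — point force P=14 kN at a=36/5 m (b=L-a=24/5):
  θ_1 = Pa²(L-x)(2bL-(3b+a)(L-x))/(2L³EI)  [x>a] = 14·(36/5)²·(12-8)·(2·(24/5)·12-(3·(24/5)+(36/5))·(12-8))/(2·12³·5000) = 378/78125 rad
Load 2 — uniform load w=-6 kN/m over full span:
  θ_2 = -wx(L-x)(L-2x)/(12EI) = -(-6)·8·(12-8)·(12-2·8)/(12·5000) = -8/625 rad
Load 3 — applied couple M₀=19 kN·m at a=3 m (b=L-a=9):
  θ_3 = (R_Ax²/2 - M_Ax - M₀(x-a))/EI  [x>a] with R_A=57/32, M_A=-57/16 = ((57/32)·8²/2 - (-57/16)·8 - 19·(8-3))/5000 = -19/10000 rad
Load 4 — triangular load w₀=9 kN/m (0→w₀ over full span):
  θ_4 = -w₀(2x(L-x)(L-2x)(x+2L)+x²(L-x)²)/(120LEI) = -9·(2·8·(12-8)·(12-2·8)·(8+2·12)+8²·(12-8)²)/(120·12·5000) = 28/3125 rad
Superposition: θ = Σ θ_i = -1127/1250000 rad ≈ -0.000902 rad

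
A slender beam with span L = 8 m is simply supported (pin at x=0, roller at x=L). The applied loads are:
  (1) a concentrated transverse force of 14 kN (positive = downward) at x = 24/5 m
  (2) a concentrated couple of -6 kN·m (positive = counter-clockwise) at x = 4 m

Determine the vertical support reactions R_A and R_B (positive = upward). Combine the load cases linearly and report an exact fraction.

R_A = 97/20 kN, R_B = 183/20 kN

Load 1 — point force P=14 kN at a=24/5 m (b=L-a=16/5):
  R_A = Pb/L = 14·(16/5)/8 = 28/5 kN
  R_B = Pa/L = 14·(24/5)/8 = 42/5 kN
Load 2 — applied couple M₀=-6 kN·m at a=4 m (b=L-a=4):
  R_A = M₀/L = (-6)/8 = -3/4 kN
  R_B = -M₀/L = -(-6)/8 = 3/4 kN
Superposition: R_A = 97/20 kN, R_B = 183/20 kN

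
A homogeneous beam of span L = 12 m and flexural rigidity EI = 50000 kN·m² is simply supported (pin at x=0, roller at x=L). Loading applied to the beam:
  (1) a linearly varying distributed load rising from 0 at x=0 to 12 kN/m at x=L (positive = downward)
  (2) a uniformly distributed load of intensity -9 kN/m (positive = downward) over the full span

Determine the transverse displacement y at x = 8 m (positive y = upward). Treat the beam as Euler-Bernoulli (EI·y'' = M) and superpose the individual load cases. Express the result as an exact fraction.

Load 1 — triangular load w₀=12 kN/m (0→w₀ over full span):
  y_1 = -w₀x(7L⁴-10L²x²+3x⁴)/(360LEI) = -12·8·(7·12⁴-10·12²·8²+3·8⁴)/(360·12·50000) = -272/9375 m
Load 2 — uniform load w=-9 kN/m over full span:
  y_2 = -wx(L³-2Lx²+x³)/(24EI) = -(-9)·8·(12³-2·12·8²+8³)/(24·50000) = 132/3125 m
Superposition: y = Σ y_i = 124/9375 m ≈ 0.013227 m

y(8) = 124/9375 m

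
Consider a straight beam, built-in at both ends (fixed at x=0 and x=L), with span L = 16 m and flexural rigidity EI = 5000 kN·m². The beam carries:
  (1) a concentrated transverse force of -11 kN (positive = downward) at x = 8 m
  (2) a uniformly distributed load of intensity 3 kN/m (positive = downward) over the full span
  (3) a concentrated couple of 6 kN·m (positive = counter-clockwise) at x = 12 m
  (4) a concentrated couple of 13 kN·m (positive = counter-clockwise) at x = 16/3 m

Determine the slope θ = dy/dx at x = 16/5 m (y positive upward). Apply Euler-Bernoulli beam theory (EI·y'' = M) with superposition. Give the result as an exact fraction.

Load 1 — point force P=-11 kN at a=8 m (b=L-a=8):
  θ_1 = -Pb²x(2aL-(3a+b)x)/(2L³EI)  [x≤a] = -(-11)·8²·(16/5)·(2·8·16-(3·8+8)·(16/5))/(2·16³·5000) = 132/15625 rad
Load 2 — uniform load w=3 kN/m over full span:
  θ_2 = -wx(L-x)(L-2x)/(12EI) = -3·(16/5)·(16-(16/5))·(16-2·(16/5))/(12·5000) = -1536/78125 rad
Load 3 — applied couple M₀=6 kN·m at a=12 m (b=L-a=4):
  θ_3 = (R_Ax²/2 - M_Ax)/EI  [x≤a] with R_A=27/64, M_A=15/8 = ((27/64)·(16/5)²/2 - (15/8)·(16/5))/5000 = -12/15625 rad
Load 4 — applied couple M₀=13 kN·m at a=16/3 m (b=L-a=32/3):
  θ_4 = (R_Ax²/2 - M_Ax)/EI  [x≤a] with R_A=13/12, M_A=0 = ((13/12)·(16/5)²/2 - 0·(16/5))/5000 = 52/46875 rad
Superposition: θ = Σ θ_i = -2548/234375 rad ≈ -0.010871 rad

θ(16/5) = -2548/234375 rad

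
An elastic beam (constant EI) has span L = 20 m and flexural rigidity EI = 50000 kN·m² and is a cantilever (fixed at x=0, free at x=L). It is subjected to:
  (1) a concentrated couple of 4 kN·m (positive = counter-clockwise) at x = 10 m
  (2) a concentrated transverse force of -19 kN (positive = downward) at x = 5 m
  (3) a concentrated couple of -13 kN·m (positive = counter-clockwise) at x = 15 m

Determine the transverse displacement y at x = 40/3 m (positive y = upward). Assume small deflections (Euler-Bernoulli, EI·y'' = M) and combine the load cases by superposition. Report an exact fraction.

Load 1 — applied couple M₀=4 kN·m at a=10 m (b=L-a=10):
  y_1 = M₀a(2x-a)/(2EI)  [x>a] = 4·10·(2·(40/3)-10)/(2·50000) = 1/150 m
Load 2 — point force P=-19 kN at a=5 m (b=L-a=15):
  y_2 = -Pa²(3x-a)/(6EI)  [x>a] = -(-19)·5²·(3·(40/3)-5)/(6·50000) = 133/2400 m
Load 3 — applied couple M₀=-13 kN·m at a=15 m (b=L-a=5):
  y_3 = M₀x²/(2EI)  [x≤a] = (-13)·(40/3)²/(2·50000) = -26/1125 m
Superposition: y = Σ y_i = 1403/36000 m ≈ 0.038972 m

y(40/3) = 1403/36000 m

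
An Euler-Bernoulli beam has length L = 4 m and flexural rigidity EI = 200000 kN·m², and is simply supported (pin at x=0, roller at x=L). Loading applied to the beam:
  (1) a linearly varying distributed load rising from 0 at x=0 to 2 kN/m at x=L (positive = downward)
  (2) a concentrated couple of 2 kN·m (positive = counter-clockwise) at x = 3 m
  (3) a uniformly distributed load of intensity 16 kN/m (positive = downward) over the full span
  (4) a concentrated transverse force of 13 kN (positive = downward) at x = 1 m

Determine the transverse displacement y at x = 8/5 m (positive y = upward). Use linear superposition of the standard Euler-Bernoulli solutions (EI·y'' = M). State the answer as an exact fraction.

Load 1 — triangular load w₀=2 kN/m (0→w₀ over full span):
  y_1 = -w₀x(7L⁴-10L²x²+3x⁴)/(360LEI) = -2·(8/5)·(7·4⁴-10·4²·(8/5)²+3·(8/5)⁴)/(360·4·200000) = -2282/146484375 m
Load 2 — applied couple M₀=2 kN·m at a=3 m (b=L-a=1):
  y_2 = (M₀x³/(6L)+C₁x)/EI  [x≤a] with C₁=M₀(3b²-L²)/(6L)=-13/12 = (2·(8/5)³/(6·4)+(-13/12)·(8/5))/200000 = -87/12500000 m
Load 3 — uniform load w=16 kN/m over full span:
  y_3 = -wx(L³-2Lx²+x³)/(24EI) = -16·(8/5)·(4³-2·4·(8/5)²+(8/5)³)/(24·200000) = -496/1953125 m
Load 4 — point force P=13 kN at a=1 m (b=L-a=3):
  y_4 = -Pa(L-x)(2Lx-a²-x²)/(6LEI)  [x>a] = -13·1·(4-(8/5))·(2·4·(8/5)-1²-(8/5)²)/(6·4·200000) = -3003/50000000 m
Superposition: y = Σ y_i = -6310321/18750000000 m ≈ -0.000337 m

y(8/5) = -6310321/18750000000 m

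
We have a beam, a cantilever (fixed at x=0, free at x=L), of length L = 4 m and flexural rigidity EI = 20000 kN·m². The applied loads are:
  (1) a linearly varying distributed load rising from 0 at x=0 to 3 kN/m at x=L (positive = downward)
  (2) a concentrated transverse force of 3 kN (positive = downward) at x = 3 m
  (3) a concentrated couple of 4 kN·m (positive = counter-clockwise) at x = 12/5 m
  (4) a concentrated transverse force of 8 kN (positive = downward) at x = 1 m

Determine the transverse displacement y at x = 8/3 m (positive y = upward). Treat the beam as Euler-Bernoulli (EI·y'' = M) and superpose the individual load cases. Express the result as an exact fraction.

Load 1 — triangular load w₀=3 kN/m (0→w₀ over full span):
  y_1 = (w₀Lx³/12-w₀L²x²/6-w₀x⁵/(120L))/EI = (3·4·(8/3)³/12-3·4²·(8/3)²/6-3·(8/3)⁵/(120·4))/20000 = -1472/759375 m
Load 2 — point force P=3 kN at a=3 m (b=L-a=1):
  y_2 = -Px²(3a-x)/(6EI)  [x≤a] = -3·(8/3)²·(3·3-(8/3))/(6·20000) = -19/16875 m
Load 3 — applied couple M₀=4 kN·m at a=12/5 m (b=L-a=8/5):
  y_3 = M₀a(2x-a)/(2EI)  [x>a] = 4·(12/5)·(2·(8/3)-(12/5))/(2·20000) = 11/15625 m
Load 4 — point force P=8 kN at a=1 m (b=L-a=3):
  y_4 = -Pa²(3x-a)/(6EI)  [x>a] = -8·1²·(3·(8/3)-1)/(6·20000) = -7/15000 m
Superposition: y = Σ y_i = -85871/30375000 m ≈ -0.002827 m

y(8/3) = -85871/30375000 m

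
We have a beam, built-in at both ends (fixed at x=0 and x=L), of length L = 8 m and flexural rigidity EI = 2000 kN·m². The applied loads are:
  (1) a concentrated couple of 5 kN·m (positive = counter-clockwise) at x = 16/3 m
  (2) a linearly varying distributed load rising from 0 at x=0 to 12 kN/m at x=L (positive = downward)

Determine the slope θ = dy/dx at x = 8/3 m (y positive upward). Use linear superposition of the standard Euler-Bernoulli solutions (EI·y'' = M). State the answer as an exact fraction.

θ(8/3) = -1099/101250 rad

Load 1 — applied couple M₀=5 kN·m at a=16/3 m (b=L-a=8/3):
  θ_1 = (R_Ax²/2 - M_Ax)/EI  [x≤a] with R_A=5/6, M_A=5/3 = ((5/6)·(8/3)²/2 - (5/3)·(8/3))/2000 = -1/1350 rad
Load 2 — triangular load w₀=12 kN/m (0→w₀ over full span):
  θ_2 = -w₀(2x(L-x)(L-2x)(x+2L)+x²(L-x)²)/(120LEI) = -12·(2·(8/3)·(8-(8/3))·(8-2·(8/3))·((8/3)+2·8)+(8/3)²·(8-(8/3))²)/(120·8·2000) = -512/50625 rad
Superposition: θ = Σ θ_i = -1099/101250 rad ≈ -0.010854 rad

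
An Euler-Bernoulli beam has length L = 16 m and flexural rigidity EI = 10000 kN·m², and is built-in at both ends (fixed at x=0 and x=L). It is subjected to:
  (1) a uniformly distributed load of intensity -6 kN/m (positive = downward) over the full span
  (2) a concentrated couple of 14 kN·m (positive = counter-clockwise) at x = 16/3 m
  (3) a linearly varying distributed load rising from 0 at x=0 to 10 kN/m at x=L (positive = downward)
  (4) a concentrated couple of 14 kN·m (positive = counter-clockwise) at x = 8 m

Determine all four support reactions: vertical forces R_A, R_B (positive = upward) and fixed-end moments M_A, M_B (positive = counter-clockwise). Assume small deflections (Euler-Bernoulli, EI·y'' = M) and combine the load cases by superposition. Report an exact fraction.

R_A = -1033/48 kN, M_A = -235/6 kN·m, R_B = 265/48 kN, M_B = 49/6 kN·m

Load 1 — uniform load w=-6 kN/m over full span:
  R_A = wL/2 = (-6)·16/2 = -48 kN
  M_A = wL²/12 = (-6)·16²/12 = -128 kN·m
  R_B = wL/2 = (-6)·16/2 = -48 kN
  M_B = -wL²/12 = -(-6)·16²/12 = 128 kN·m
Load 2 — applied couple M₀=14 kN·m at a=16/3 m (b=L-a=32/3):
  R_A = 6M₀ab/L³ = 6·14·(16/3)·(32/3)/16³ = 7/6 kN
  M_A = M₀b(2a-b)/L² = 14·(32/3)·(2·(16/3)-(32/3))/16² = 0 kN·m
  R_B = -6M₀ab/L³ = -6·14·(16/3)·(32/3)/16³ = -7/6 kN
  M_B = M₀a(2b-a)/L² = 14·(16/3)·(2·(32/3)-(16/3))/16² = 14/3 kN·m
Load 3 — triangular load w₀=10 kN/m (0→w₀ over full span):
  R_A = 3w₀L/20 = 3·10·16/20 = 24 kN
  M_A = w₀L²/30 = 10·16²/30 = 256/3 kN·m
  R_B = 7w₀L/20 = 7·10·16/20 = 56 kN
  M_B = -w₀L²/20 = -10·16²/20 = -128 kN·m
Load 4 — applied couple M₀=14 kN·m at a=8 m (b=L-a=8):
  R_A = 6M₀ab/L³ = 6·14·8·8/16³ = 21/16 kN
  M_A = M₀b(2a-b)/L² = 14·8·(2·8-8)/16² = 7/2 kN·m
  R_B = -6M₀ab/L³ = -6·14·8·8/16³ = -21/16 kN
  M_B = M₀a(2b-a)/L² = 14·8·(2·8-8)/16² = 7/2 kN·m
Superposition: R_A = -1033/48 kN, M_A = -235/6 kN·m, R_B = 265/48 kN, M_B = 49/6 kN·m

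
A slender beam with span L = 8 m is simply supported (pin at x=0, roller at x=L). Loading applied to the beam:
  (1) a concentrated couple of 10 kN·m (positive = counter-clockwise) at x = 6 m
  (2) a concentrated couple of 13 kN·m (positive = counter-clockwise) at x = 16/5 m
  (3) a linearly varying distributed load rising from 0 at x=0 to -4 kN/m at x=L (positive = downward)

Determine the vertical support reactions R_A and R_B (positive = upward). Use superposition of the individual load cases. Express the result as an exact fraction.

Load 1 — applied couple M₀=10 kN·m at a=6 m (b=L-a=2):
  R_A = M₀/L = 10/8 = 5/4 kN
  R_B = -M₀/L = -10/8 = -5/4 kN
Load 2 — applied couple M₀=13 kN·m at a=16/5 m (b=L-a=24/5):
  R_A = M₀/L = 13/8 kN
  R_B = -M₀/L = -13/8 kN
Load 3 — triangular load w₀=-4 kN/m (0→w₀ over full span):
  R_A = w₀L/6 = (-4)·8/6 = -16/3 kN
  R_B = w₀L/3 = (-4)·8/3 = -32/3 kN
Superposition: R_A = -59/24 kN, R_B = -325/24 kN

R_A = -59/24 kN, R_B = -325/24 kN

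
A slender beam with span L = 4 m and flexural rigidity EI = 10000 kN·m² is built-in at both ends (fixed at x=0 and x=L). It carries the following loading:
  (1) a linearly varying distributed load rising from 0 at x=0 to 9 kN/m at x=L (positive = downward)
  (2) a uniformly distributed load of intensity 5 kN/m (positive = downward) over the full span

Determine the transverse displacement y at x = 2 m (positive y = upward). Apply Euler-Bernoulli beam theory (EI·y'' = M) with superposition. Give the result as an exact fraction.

y(2) = -19/30000 m

Load 1 — triangular load w₀=9 kN/m (0→w₀ over full span):
  y_1 = -w₀x²(L-x)²(x+2L)/(120LEI) = -9·2²·(4-2)²·(2+2·4)/(120·4·10000) = -3/10000 m
Load 2 — uniform load w=5 kN/m over full span:
  y_2 = -wx²(L-x)²/(24EI) = -5·2²·(4-2)²/(24·10000) = -1/3000 m
Superposition: y = Σ y_i = -19/30000 m ≈ -0.000633 m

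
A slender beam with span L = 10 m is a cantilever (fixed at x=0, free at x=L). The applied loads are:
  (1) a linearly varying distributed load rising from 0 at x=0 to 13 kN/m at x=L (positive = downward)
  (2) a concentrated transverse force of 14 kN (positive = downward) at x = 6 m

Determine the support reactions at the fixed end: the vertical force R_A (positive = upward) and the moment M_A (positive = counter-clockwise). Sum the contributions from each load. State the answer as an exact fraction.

R_A = 79 kN, M_A = 1552/3 kN·m

Load 1 — triangular load w₀=13 kN/m (0→w₀ over full span):
  R_A = w₀L/2 = 13·10/2 = 65 kN
  M_A = w₀L²/3 = 13·10²/3 = 1300/3 kN·m
Load 2 — point force P=14 kN at a=6 m (b=L-a=4):
  R_A = P = 14 kN
  M_A = Pa = 14·6 = 84 kN·m
Superposition: R_A = 79 kN, M_A = 1552/3 kN·m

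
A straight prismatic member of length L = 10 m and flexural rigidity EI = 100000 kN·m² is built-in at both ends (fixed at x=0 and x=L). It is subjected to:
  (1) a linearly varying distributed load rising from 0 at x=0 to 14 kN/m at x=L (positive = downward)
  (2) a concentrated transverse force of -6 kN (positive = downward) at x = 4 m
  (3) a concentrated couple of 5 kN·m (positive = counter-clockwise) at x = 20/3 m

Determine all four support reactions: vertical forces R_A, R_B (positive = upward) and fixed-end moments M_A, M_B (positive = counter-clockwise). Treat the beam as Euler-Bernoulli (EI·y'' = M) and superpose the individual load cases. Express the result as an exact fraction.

Load 1 — triangular load w₀=14 kN/m (0→w₀ over full span):
  R_A = 3w₀L/20 = 3·14·10/20 = 21 kN
  M_A = w₀L²/30 = 14·10²/30 = 140/3 kN·m
  R_B = 7w₀L/20 = 7·14·10/20 = 49 kN
  M_B = -w₀L²/20 = -14·10²/20 = -70 kN·m
Load 2 — point force P=-6 kN at a=4 m (b=L-a=6):
  R_A = Pb²(3a+b)/L³ = (-6)·6²·(3·4+6)/10³ = -486/125 kN
  M_A = Pab²/L² = (-6)·4·6²/10² = -216/25 kN·m
  R_B = Pa²(a+3b)/L³ = (-6)·4²·(4+3·6)/10³ = -264/125 kN
  M_B = -Pa²b/L² = -(-6)·4²·6/10² = 144/25 kN·m
Load 3 — applied couple M₀=5 kN·m at a=20/3 m (b=L-a=10/3):
  R_A = 6M₀ab/L³ = 6·5·(20/3)·(10/3)/10³ = 2/3 kN
  M_A = M₀b(2a-b)/L² = 5·(10/3)·(2·(20/3)-(10/3))/10² = 5/3 kN·m
  R_B = -6M₀ab/L³ = -6·5·(20/3)·(10/3)/10³ = -2/3 kN
  M_B = M₀a(2b-a)/L² = 5·(20/3)·(2·(10/3)-(20/3))/10² = 0 kN·m
Superposition: R_A = 6667/375 kN, M_A = 2977/75 kN·m, R_B = 17333/375 kN, M_B = -1606/25 kN·m

R_A = 6667/375 kN, M_A = 2977/75 kN·m, R_B = 17333/375 kN, M_B = -1606/25 kN·m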